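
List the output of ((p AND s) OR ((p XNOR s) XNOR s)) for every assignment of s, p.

s | p | Output
--------------
0 | 0 | 0
0 | 1 | 1
1 | 0 | 0
1 | 1 | 1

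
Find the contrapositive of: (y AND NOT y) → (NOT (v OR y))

Contrapositive: (v OR y) → NOT (y AND NOT y)
Note: A statement and its contrapositive are logically equivalent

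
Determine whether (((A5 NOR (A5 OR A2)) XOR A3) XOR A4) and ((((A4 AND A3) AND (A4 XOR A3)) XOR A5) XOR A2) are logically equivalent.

No. Counterexample: with A5=0, A2=0, A3=0, A4=0, Expression 1 = 1 but Expression 2 = 0.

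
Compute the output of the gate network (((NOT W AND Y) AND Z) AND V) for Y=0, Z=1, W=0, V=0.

Substituting: (((NOT 0 AND 0) AND 1) AND 0)
= 0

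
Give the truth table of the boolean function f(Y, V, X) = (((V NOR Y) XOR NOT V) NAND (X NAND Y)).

Y | V | X | Output
------------------
0 | 0 | 0 | 1
0 | 0 | 1 | 1
0 | 1 | 0 | 1
0 | 1 | 1 | 1
1 | 0 | 0 | 0
1 | 0 | 1 | 1
1 | 1 | 0 | 1
1 | 1 | 1 | 1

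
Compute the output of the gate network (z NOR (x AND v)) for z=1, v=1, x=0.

Substituting: (1 NOR (0 AND 1))
= 0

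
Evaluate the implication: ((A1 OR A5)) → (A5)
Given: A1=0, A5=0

Antecedent ((A1 OR A5)) = 0; consequent (A5) = 0.
0 → 0 = 1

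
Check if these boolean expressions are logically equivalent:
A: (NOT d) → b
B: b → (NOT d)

No, Converse is not equivalent to original (counterexample: b=0, a=0, d=0)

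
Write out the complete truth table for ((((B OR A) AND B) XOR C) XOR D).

C | A | D | B | Output
----------------------
0 | 0 | 0 | 0 | 0
0 | 0 | 0 | 1 | 1
0 | 0 | 1 | 0 | 1
0 | 0 | 1 | 1 | 0
0 | 1 | 0 | 0 | 0
0 | 1 | 0 | 1 | 1
0 | 1 | 1 | 0 | 1
0 | 1 | 1 | 1 | 0
1 | 0 | 0 | 0 | 1
1 | 0 | 0 | 1 | 0
1 | 0 | 1 | 0 | 0
1 | 0 | 1 | 1 | 1
1 | 1 | 0 | 0 | 1
1 | 1 | 0 | 1 | 0
1 | 1 | 1 | 0 | 0
1 | 1 | 1 | 1 | 1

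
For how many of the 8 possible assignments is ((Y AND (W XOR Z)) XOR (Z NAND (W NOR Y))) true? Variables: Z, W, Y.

Satisfying assignments: (0,0,0), (0,0,1), (0,1,0), (1,1,0), (1,1,1)
Count: 5 out of 8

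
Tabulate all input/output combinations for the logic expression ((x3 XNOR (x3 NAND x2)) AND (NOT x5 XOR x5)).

x3 | x2 | x5 | Output
---------------------
0 | 0 | 0 | 0
0 | 0 | 1 | 0
0 | 1 | 0 | 0
0 | 1 | 1 | 0
1 | 0 | 0 | 1
1 | 0 | 1 | 1
1 | 1 | 0 | 0
1 | 1 | 1 | 0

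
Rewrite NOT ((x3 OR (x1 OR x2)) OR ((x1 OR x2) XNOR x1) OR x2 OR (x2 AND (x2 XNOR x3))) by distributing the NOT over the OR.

NOT (x3 OR (x1 OR x2)) AND NOT ((x1 OR x2) XNOR x1) AND NOT x2 AND NOT (x2 AND (x2 XNOR x3))
De Morgan's: NOT(OR of terms) = AND of negations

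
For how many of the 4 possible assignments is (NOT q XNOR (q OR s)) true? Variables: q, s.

Satisfying assignments: (0,1)
Count: 1 out of 4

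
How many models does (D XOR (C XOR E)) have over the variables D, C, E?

Satisfying assignments: (0,0,1), (0,1,0), (1,0,0), (1,1,1)
Count: 4 out of 8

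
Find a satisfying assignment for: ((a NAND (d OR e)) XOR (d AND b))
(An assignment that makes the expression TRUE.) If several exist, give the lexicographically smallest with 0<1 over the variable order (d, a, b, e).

d=0, a=0, b=0, e=0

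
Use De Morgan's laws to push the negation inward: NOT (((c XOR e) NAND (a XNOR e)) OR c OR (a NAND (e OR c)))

NOT ((c XOR e) NAND (a XNOR e)) AND NOT c AND NOT (a NAND (e OR c))
De Morgan's: NOT(OR of terms) = AND of negations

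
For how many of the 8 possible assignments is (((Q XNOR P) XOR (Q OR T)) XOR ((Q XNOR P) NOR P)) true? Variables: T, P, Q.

Satisfying assignments: (0,0,0), (1,1,0)
Count: 2 out of 8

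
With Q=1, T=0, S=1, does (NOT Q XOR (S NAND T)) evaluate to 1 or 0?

Substituting: (NOT 1 XOR (1 NAND 0))
= 1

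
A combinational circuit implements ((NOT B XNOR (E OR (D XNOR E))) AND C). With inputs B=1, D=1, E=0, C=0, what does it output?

Substituting: ((NOT 1 XNOR (0 OR (1 XNOR 0))) AND 0)
= 0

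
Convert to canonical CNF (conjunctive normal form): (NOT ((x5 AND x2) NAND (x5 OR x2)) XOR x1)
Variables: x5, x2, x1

(x5 OR x2 OR x1) AND (x5 OR NOT x2 OR x1) AND (NOT x5 OR x2 OR x1) AND (NOT x5 OR NOT x2 OR NOT x1)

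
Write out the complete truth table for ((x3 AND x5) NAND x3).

x5 | x3 | Output
----------------
0 | 0 | 1
0 | 1 | 1
1 | 0 | 1
1 | 1 | 0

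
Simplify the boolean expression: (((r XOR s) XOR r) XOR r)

By XOR self-cancellation ((E XOR v) XOR v = E):
= (r XOR s)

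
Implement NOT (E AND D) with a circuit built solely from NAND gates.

(((E NAND D) NAND (E NAND D)) NAND ((E NAND D) NAND (E NAND D)))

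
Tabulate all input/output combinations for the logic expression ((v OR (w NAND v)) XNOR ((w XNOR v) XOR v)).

v | w | Output
--------------
0 | 0 | 1
0 | 1 | 0
1 | 0 | 1
1 | 1 | 0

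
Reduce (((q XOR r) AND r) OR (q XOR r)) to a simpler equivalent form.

By absorption (E OR (E AND v) = E):
= (q XOR r)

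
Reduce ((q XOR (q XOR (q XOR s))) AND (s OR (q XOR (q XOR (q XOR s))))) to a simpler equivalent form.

By absorption (E AND (E OR v) = E) then XOR self-cancellation ((E XOR v) XOR v = E):
= (q XOR s)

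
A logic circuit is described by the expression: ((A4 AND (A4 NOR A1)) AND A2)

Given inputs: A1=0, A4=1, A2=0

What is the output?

Substituting: ((1 AND (1 NOR 0)) AND 0)
= 0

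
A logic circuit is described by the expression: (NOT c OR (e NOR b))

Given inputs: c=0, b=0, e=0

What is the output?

Substituting: (NOT 0 OR (0 NOR 0))
= 1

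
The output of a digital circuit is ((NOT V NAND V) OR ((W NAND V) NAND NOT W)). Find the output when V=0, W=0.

Substituting: ((NOT 0 NAND 0) OR ((0 NAND 0) NAND NOT 0))
= 1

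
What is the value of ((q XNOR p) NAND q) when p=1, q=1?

Substituting: ((1 XNOR 1) NAND 1)
= 0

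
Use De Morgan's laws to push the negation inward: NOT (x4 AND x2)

NOT x4 OR NOT x2
De Morgan's: NOT(AND of terms) = OR of negations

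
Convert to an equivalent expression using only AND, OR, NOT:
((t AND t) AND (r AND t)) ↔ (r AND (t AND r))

(((t AND t) AND (r AND t)) AND (r AND (t AND r))) OR (NOT ((t AND t) AND (r AND t)) AND NOT (r AND (t AND r)))
(Biconditional = both true or both false)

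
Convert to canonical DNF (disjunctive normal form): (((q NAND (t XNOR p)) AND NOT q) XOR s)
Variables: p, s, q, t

(NOT p AND NOT s AND NOT q AND NOT t) OR (NOT p AND NOT s AND NOT q AND t) OR (NOT p AND s AND q AND NOT t) OR (NOT p AND s AND q AND t) OR (p AND NOT s AND NOT q AND NOT t) OR (p AND NOT s AND NOT q AND t) OR (p AND s AND q AND NOT t) OR (p AND s AND q AND t)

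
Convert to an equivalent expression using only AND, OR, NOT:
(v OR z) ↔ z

((v OR z) AND z) OR (NOT (v OR z) AND NOT z)
(Biconditional = both true or both false)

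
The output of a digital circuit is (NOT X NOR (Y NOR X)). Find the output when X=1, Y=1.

Substituting: (NOT 1 NOR (1 NOR 1))
= 1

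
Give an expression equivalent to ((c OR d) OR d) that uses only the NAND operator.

((((c NAND c) NAND (d NAND d)) NAND ((c NAND c) NAND (d NAND d))) NAND (d NAND d))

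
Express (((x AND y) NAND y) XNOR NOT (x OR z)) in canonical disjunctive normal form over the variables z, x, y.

(NOT z AND NOT x AND NOT y) OR (NOT z AND NOT x AND y) OR (NOT z AND x AND y) OR (z AND x AND y)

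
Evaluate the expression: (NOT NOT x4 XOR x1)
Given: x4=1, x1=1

Substituting: (NOT NOT 1 XOR 1)
= 0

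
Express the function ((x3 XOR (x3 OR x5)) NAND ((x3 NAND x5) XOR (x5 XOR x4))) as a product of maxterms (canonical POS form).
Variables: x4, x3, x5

ΠM(5) = (NOT x4 OR x3 OR NOT x5)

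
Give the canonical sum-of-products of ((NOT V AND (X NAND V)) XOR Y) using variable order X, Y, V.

Σm(0, 3, 4, 7) = (NOT X AND NOT Y AND NOT V) OR (NOT X AND Y AND V) OR (X AND NOT Y AND NOT V) OR (X AND Y AND V)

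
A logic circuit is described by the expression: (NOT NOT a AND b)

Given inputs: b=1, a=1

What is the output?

Substituting: (NOT NOT 1 AND 1)
= 1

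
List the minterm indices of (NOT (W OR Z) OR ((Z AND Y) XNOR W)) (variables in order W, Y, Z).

Σm(0, 1, 2, 7) = (NOT W AND NOT Y AND NOT Z) OR (NOT W AND NOT Y AND Z) OR (NOT W AND Y AND NOT Z) OR (W AND Y AND Z)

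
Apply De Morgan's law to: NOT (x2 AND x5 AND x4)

NOT x2 OR NOT x5 OR NOT x4
De Morgan's: NOT(AND of terms) = OR of negations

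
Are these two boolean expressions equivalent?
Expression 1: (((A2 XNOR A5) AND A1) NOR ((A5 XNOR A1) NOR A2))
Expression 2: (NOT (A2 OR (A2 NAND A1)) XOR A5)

No. Counterexample: with A5=0, A1=0, A2=0, Expression 1 = 1 but Expression 2 = 0.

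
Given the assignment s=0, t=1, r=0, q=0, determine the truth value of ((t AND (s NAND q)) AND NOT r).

Substituting: ((1 AND (0 NAND 0)) AND NOT 0)
= 1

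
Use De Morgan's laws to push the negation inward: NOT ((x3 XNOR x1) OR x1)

NOT (x3 XNOR x1) AND NOT x1
De Morgan's: NOT(OR of terms) = AND of negations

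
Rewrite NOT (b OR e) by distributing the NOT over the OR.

NOT b AND NOT e
De Morgan's: NOT(OR of terms) = AND of negations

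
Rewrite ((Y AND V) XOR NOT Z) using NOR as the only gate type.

((((((Y NOR Y) NOR (V NOR V)) NOR (Z NOR Z)) NOR (((Y NOR Y) NOR (V NOR V)) NOR (Z NOR Z))) NOR ((((Y NOR Y) NOR (V NOR V)) NOR (Z NOR Z)) NOR (((Y NOR Y) NOR (V NOR V)) NOR (Z NOR Z)))) NOR ((((((Y NOR Y) NOR (V NOR V)) NOR ((Y NOR Y) NOR (V NOR V))) NOR ((Z NOR Z) NOR (Z NOR Z))) NOR ((((Y NOR Y) NOR (V NOR V)) NOR ((Y NOR Y) NOR (V NOR V))) NOR ((Z NOR Z) NOR (Z NOR Z)))) NOR (((((Y NOR Y) NOR (V NOR V)) NOR ((Y NOR Y) NOR (V NOR V))) NOR ((Z NOR Z) NOR (Z NOR Z))) NOR ((((Y NOR Y) NOR (V NOR V)) NOR ((Y NOR Y) NOR (V NOR V))) NOR ((Z NOR Z) NOR (Z NOR Z))))))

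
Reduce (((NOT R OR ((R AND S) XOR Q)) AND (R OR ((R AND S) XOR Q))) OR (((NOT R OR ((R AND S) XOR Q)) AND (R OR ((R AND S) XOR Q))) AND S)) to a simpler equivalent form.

By absorption (E OR (E AND v) = E) then distribution ((E OR v) AND (E OR NOT v) = E):
= ((R AND S) XOR Q)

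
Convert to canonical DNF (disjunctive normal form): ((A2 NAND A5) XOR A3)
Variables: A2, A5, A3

(NOT A2 AND NOT A5 AND NOT A3) OR (NOT A2 AND A5 AND NOT A3) OR (A2 AND NOT A5 AND NOT A3) OR (A2 AND A5 AND A3)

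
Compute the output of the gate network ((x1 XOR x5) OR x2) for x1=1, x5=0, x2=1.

Substituting: ((1 XOR 0) OR 1)
= 1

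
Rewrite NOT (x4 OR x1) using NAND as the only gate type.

(((x4 NAND x4) NAND (x1 NAND x1)) NAND ((x4 NAND x4) NAND (x1 NAND x1)))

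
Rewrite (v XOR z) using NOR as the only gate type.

((((v NOR z) NOR (v NOR z)) NOR ((v NOR z) NOR (v NOR z))) NOR ((((v NOR v) NOR (z NOR z)) NOR ((v NOR v) NOR (z NOR z))) NOR (((v NOR v) NOR (z NOR z)) NOR ((v NOR v) NOR (z NOR z)))))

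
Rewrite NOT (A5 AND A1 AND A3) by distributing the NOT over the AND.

NOT A5 OR NOT A1 OR NOT A3
De Morgan's: NOT(AND of terms) = OR of negations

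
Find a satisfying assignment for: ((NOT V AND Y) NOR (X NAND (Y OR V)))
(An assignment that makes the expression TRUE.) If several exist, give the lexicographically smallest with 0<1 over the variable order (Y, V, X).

Y=0, V=1, X=1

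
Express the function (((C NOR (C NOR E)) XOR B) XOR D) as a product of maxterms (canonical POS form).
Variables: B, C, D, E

ΠM(0, 3, 4, 5, 9, 10, 14, 15) = (B OR C OR D OR E) AND (B OR C OR NOT D OR NOT E) AND (B OR NOT C OR D OR E) AND (B OR NOT C OR D OR NOT E) AND (NOT B OR C OR D OR NOT E) AND (NOT B OR C OR NOT D OR E) AND (NOT B OR NOT C OR NOT D OR E) AND (NOT B OR NOT C OR NOT D OR NOT E)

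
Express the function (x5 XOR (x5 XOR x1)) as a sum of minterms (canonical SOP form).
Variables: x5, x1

Σm(1, 3) = (NOT x5 AND x1) OR (x5 AND x1)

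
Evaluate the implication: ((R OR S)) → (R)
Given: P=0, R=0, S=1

Antecedent ((R OR S)) = 1; consequent (R) = 0.
1 → 0 = 0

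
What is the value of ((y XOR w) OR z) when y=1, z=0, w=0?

Substituting: ((1 XOR 0) OR 0)
= 1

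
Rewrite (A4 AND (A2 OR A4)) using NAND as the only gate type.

((A4 NAND ((A2 NAND A2) NAND (A4 NAND A4))) NAND (A4 NAND ((A2 NAND A2) NAND (A4 NAND A4))))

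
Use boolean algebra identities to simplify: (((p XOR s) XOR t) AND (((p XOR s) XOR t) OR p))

By absorption (E AND (E OR v) = E):
= ((p XOR s) XOR t)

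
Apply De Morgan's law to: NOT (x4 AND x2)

NOT x4 OR NOT x2
De Morgan's: NOT(AND of terms) = OR of negations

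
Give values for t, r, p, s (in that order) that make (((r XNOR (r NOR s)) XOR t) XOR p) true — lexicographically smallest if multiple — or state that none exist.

t=0, r=0, p=0, s=1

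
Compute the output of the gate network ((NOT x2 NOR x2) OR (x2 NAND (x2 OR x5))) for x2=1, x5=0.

Substituting: ((NOT 1 NOR 1) OR (1 NAND (1 OR 0)))
= 0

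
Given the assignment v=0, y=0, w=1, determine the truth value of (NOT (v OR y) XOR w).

Substituting: (NOT (0 OR 0) XOR 1)
= 0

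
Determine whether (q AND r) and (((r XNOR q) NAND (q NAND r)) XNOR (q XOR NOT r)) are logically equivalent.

Yes, they are equivalent — the two output columns agree on all 4 assignments:
q | r | Expression 1 | Expression 2
-----------------------------------
0 | 0 | 0 | 0
0 | 1 | 0 | 0
1 | 0 | 0 | 0
1 | 1 | 1 | 1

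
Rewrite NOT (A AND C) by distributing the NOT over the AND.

NOT A OR NOT C
De Morgan's: NOT(AND of terms) = OR of negations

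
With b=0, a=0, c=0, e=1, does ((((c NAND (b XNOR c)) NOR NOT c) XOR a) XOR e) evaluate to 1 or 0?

Substituting: ((((0 NAND (0 XNOR 0)) NOR NOT 0) XOR 0) XOR 1)
= 1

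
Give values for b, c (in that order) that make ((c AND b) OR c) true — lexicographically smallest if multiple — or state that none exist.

b=0, c=1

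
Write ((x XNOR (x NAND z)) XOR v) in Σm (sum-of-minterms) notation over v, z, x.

Σm(1, 4, 6, 7) = (NOT v AND NOT z AND x) OR (v AND NOT z AND NOT x) OR (v AND z AND NOT x) OR (v AND z AND x)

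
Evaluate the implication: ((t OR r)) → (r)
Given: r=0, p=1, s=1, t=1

Antecedent ((t OR r)) = 1; consequent (r) = 0.
1 → 0 = 0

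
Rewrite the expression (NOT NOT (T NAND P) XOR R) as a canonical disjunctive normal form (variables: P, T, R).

(NOT P AND NOT T AND NOT R) OR (NOT P AND T AND NOT R) OR (P AND NOT T AND NOT R) OR (P AND T AND R)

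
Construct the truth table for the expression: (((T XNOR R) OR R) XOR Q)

R | Q | T | Output
------------------
0 | 0 | 0 | 1
0 | 0 | 1 | 0
0 | 1 | 0 | 0
0 | 1 | 1 | 1
1 | 0 | 0 | 1
1 | 0 | 1 | 1
1 | 1 | 0 | 0
1 | 1 | 1 | 0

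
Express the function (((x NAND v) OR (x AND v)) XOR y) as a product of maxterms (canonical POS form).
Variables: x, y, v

ΠM(2, 3, 6, 7) = (x OR NOT y OR v) AND (x OR NOT y OR NOT v) AND (NOT x OR NOT y OR v) AND (NOT x OR NOT y OR NOT v)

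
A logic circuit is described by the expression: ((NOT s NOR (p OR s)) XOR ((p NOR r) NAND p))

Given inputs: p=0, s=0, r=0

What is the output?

Substituting: ((NOT 0 NOR (0 OR 0)) XOR ((0 NOR 0) NAND 0))
= 1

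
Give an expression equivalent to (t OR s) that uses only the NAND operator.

((t NAND t) NAND (s NAND s))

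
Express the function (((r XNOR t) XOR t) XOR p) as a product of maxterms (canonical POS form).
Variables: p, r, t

ΠM(2, 3, 4, 5) = (p OR NOT r OR t) AND (p OR NOT r OR NOT t) AND (NOT p OR r OR t) AND (NOT p OR r OR NOT t)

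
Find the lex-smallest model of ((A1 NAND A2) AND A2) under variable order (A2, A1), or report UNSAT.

A2=1, A1=0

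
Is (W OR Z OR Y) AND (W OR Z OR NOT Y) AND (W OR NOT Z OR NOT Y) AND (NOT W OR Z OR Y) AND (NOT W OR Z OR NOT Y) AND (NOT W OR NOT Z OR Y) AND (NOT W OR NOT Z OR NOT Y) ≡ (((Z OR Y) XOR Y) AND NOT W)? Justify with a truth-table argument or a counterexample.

Yes, they are equivalent — the two output columns agree on all 8 assignments:
W | Z | Y | Expression 1 | Expression 2
---------------------------------------
0 | 0 | 0 | 0 | 0
0 | 0 | 1 | 0 | 0
0 | 1 | 0 | 1 | 1
0 | 1 | 1 | 0 | 0
1 | 0 | 0 | 0 | 0
1 | 0 | 1 | 0 | 0
1 | 1 | 0 | 0 | 0
1 | 1 | 1 | 0 | 0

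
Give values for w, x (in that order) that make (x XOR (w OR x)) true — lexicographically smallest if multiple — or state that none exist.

w=1, x=0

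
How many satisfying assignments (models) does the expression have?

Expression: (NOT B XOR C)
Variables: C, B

Satisfying assignments: (0,0), (1,1)
Count: 2 out of 4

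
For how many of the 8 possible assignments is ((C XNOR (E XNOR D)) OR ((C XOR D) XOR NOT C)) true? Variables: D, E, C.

Satisfying assignments: (0,0,0), (0,0,1), (0,1,0), (0,1,1), (1,0,0), (1,1,1)
Count: 6 out of 8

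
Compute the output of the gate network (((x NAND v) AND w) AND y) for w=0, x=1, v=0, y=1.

Substituting: (((1 NAND 0) AND 0) AND 1)
= 0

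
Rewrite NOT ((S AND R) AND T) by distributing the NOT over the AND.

NOT (S AND R) OR NOT T
De Morgan's: NOT(AND of terms) = OR of negations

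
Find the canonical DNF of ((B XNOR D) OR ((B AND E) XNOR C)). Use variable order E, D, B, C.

(NOT E AND NOT D AND NOT B AND NOT C) OR (NOT E AND NOT D AND NOT B AND C) OR (NOT E AND NOT D AND B AND NOT C) OR (NOT E AND D AND NOT B AND NOT C) OR (NOT E AND D AND B AND NOT C) OR (NOT E AND D AND B AND C) OR (E AND NOT D AND NOT B AND NOT C) OR (E AND NOT D AND NOT B AND C) OR (E AND NOT D AND B AND C) OR (E AND D AND NOT B AND NOT C) OR (E AND D AND B AND NOT C) OR (E AND D AND B AND C)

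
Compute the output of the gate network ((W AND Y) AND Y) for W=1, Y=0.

Substituting: ((1 AND 0) AND 0)
= 0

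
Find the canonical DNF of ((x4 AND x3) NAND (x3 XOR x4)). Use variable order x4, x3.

(NOT x4 AND NOT x3) OR (NOT x4 AND x3) OR (x4 AND NOT x3) OR (x4 AND x3)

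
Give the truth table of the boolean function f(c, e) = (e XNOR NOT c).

c | e | Output
--------------
0 | 0 | 0
0 | 1 | 1
1 | 0 | 1
1 | 1 | 0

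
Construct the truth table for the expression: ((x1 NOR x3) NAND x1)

x3 | x1 | Output
----------------
0 | 0 | 1
0 | 1 | 1
1 | 0 | 1
1 | 1 | 1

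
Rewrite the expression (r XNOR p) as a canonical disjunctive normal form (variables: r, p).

(NOT r AND NOT p) OR (r AND p)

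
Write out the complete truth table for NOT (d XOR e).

e | d | Output
--------------
0 | 0 | 1
0 | 1 | 0
1 | 0 | 0
1 | 1 | 1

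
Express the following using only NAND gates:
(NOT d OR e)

(((d NAND d) NAND (d NAND d)) NAND (e NAND e))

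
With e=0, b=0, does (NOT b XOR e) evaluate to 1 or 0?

Substituting: (NOT 0 XOR 0)
= 1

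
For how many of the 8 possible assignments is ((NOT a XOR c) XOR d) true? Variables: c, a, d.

Satisfying assignments: (0,0,0), (0,1,1), (1,0,1), (1,1,0)
Count: 4 out of 8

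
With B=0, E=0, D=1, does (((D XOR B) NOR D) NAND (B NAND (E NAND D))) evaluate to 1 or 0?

Substituting: (((1 XOR 0) NOR 1) NAND (0 NAND (0 NAND 1)))
= 1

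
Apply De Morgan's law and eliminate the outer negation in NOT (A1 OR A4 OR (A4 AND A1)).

NOT A1 AND NOT A4 AND NOT (A4 AND A1)
De Morgan's: NOT(OR of terms) = AND of negations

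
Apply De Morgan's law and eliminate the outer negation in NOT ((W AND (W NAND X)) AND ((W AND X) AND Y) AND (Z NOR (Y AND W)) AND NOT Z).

NOT (W AND (W NAND X)) OR NOT ((W AND X) AND Y) OR NOT (Z NOR (Y AND W)) OR Z
De Morgan's: NOT(AND of terms) = OR of negations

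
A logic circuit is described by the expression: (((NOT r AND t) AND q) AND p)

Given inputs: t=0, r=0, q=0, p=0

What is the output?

Substituting: (((NOT 0 AND 0) AND 0) AND 0)
= 0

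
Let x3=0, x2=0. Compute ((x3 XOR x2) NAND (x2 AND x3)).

Substituting: ((0 XOR 0) NAND (0 AND 0))
= 1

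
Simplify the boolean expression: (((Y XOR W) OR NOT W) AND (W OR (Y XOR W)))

By distribution ((E OR v) AND (E OR NOT v) = E):
= (Y XOR W)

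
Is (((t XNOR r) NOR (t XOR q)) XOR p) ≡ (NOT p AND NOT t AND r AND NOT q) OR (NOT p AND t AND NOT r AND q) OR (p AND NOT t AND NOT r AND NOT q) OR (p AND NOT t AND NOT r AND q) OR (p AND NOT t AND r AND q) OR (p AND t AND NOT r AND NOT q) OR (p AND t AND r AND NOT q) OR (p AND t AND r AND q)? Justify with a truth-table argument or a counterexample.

Yes, they are equivalent — the two output columns agree on all 16 assignments:
p | t | r | q | Expression 1 | Expression 2
-------------------------------------------
0 | 0 | 0 | 0 | 0 | 0
0 | 0 | 0 | 1 | 0 | 0
0 | 0 | 1 | 0 | 1 | 1
0 | 0 | 1 | 1 | 0 | 0
0 | 1 | 0 | 0 | 0 | 0
0 | 1 | 0 | 1 | 1 | 1
0 | 1 | 1 | 0 | 0 | 0
0 | 1 | 1 | 1 | 0 | 0
1 | 0 | 0 | 0 | 1 | 1
1 | 0 | 0 | 1 | 1 | 1
1 | 0 | 1 | 0 | 0 | 0
1 | 0 | 1 | 1 | 1 | 1
1 | 1 | 0 | 0 | 1 | 1
1 | 1 | 0 | 1 | 0 | 0
1 | 1 | 1 | 0 | 1 | 1
1 | 1 | 1 | 1 | 1 | 1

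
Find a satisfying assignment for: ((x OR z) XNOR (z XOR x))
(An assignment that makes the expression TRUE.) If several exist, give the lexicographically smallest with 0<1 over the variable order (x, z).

x=0, z=0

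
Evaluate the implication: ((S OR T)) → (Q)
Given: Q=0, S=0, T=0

Antecedent ((S OR T)) = 0; consequent (Q) = 0.
0 → 0 = 1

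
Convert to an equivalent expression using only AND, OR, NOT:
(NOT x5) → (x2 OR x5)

x5 OR (x2 OR x5)
(Implication elimination: A → B = NOT A OR B)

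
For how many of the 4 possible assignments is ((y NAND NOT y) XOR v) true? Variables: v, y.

Satisfying assignments: (0,0), (0,1)
Count: 2 out of 4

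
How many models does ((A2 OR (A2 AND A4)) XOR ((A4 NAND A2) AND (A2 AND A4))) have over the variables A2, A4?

Satisfying assignments: (1,0), (1,1)
Count: 2 out of 4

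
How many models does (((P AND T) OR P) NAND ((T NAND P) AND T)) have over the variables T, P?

Satisfying assignments: (0,0), (0,1), (1,0), (1,1)
Count: 4 out of 4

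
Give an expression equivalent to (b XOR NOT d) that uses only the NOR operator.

((((b NOR (d NOR d)) NOR (b NOR (d NOR d))) NOR ((b NOR (d NOR d)) NOR (b NOR (d NOR d)))) NOR ((((b NOR b) NOR ((d NOR d) NOR (d NOR d))) NOR ((b NOR b) NOR ((d NOR d) NOR (d NOR d)))) NOR (((b NOR b) NOR ((d NOR d) NOR (d NOR d))) NOR ((b NOR b) NOR ((d NOR d) NOR (d NOR d))))))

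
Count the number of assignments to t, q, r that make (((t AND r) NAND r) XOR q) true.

Satisfying assignments: (0,0,0), (0,0,1), (1,0,0), (1,1,1)
Count: 4 out of 8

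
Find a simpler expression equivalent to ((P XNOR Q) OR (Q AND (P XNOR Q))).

By absorption (E OR (E AND v) = E):
= (P XNOR Q)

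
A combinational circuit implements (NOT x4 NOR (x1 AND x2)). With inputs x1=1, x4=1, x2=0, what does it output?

Substituting: (NOT 1 NOR (1 AND 0))
= 1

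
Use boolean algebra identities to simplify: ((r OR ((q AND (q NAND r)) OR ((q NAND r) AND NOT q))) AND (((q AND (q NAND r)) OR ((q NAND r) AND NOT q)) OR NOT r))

By distribution ((E OR v) AND (E OR NOT v) = E) then distribution ((E AND v) OR (E AND NOT v) = E):
= (q NAND r)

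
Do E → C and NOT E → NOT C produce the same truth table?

No, Inverse is not equivalent to original (counterexample: C=0, D=0, E=1)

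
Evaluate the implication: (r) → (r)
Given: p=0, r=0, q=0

Antecedent (r) = 0; consequent (r) = 0.
0 → 0 = 1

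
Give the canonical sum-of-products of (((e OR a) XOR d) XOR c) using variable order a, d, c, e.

Σm(1, 2, 4, 7, 8, 9, 14, 15) = (NOT a AND NOT d AND NOT c AND e) OR (NOT a AND NOT d AND c AND NOT e) OR (NOT a AND d AND NOT c AND NOT e) OR (NOT a AND d AND c AND e) OR (a AND NOT d AND NOT c AND NOT e) OR (a AND NOT d AND NOT c AND e) OR (a AND d AND c AND NOT e) OR (a AND d AND c AND e)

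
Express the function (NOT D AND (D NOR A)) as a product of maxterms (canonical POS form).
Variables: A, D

ΠM(1, 2, 3) = (A OR NOT D) AND (NOT A OR D) AND (NOT A OR NOT D)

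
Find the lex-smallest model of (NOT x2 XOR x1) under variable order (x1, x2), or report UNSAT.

x1=0, x2=0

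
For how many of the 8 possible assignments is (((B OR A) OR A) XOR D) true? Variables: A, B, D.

Satisfying assignments: (0,0,1), (0,1,0), (1,0,0), (1,1,0)
Count: 4 out of 8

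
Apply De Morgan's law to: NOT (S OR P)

NOT S AND NOT P
De Morgan's: NOT(OR of terms) = AND of negations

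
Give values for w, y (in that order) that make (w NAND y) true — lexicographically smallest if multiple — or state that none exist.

w=0, y=0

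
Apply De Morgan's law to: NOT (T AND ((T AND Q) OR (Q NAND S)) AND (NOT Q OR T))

NOT T OR NOT ((T AND Q) OR (Q NAND S)) OR NOT (NOT Q OR T)
De Morgan's: NOT(AND of terms) = OR of negations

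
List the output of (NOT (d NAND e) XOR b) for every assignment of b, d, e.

b | d | e | Output
------------------
0 | 0 | 0 | 0
0 | 0 | 1 | 0
0 | 1 | 0 | 0
0 | 1 | 1 | 1
1 | 0 | 0 | 1
1 | 0 | 1 | 1
1 | 1 | 0 | 1
1 | 1 | 1 | 0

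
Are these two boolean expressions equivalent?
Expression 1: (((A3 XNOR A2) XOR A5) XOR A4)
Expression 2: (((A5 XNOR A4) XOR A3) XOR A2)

Yes, they are equivalent — the two output columns agree on all 16 assignments:
A3 | A5 | A2 | A4 | Expression 1 | Expression 2
-----------------------------------------------
0 | 0 | 0 | 0 | 1 | 1
0 | 0 | 0 | 1 | 0 | 0
0 | 0 | 1 | 0 | 0 | 0
0 | 0 | 1 | 1 | 1 | 1
0 | 1 | 0 | 0 | 0 | 0
0 | 1 | 0 | 1 | 1 | 1
0 | 1 | 1 | 0 | 1 | 1
0 | 1 | 1 | 1 | 0 | 0
1 | 0 | 0 | 0 | 0 | 0
1 | 0 | 0 | 1 | 1 | 1
1 | 0 | 1 | 0 | 1 | 1
1 | 0 | 1 | 1 | 0 | 0
1 | 1 | 0 | 0 | 1 | 1
1 | 1 | 0 | 1 | 0 | 0
1 | 1 | 1 | 0 | 0 | 0
1 | 1 | 1 | 1 | 1 | 1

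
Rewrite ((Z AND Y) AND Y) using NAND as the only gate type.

((((Z NAND Y) NAND (Z NAND Y)) NAND Y) NAND (((Z NAND Y) NAND (Z NAND Y)) NAND Y))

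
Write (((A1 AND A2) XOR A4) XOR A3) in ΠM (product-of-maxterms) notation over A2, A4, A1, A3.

ΠM(0, 2, 5, 7, 8, 11, 13, 14) = (A2 OR A4 OR A1 OR A3) AND (A2 OR A4 OR NOT A1 OR A3) AND (A2 OR NOT A4 OR A1 OR NOT A3) AND (A2 OR NOT A4 OR NOT A1 OR NOT A3) AND (NOT A2 OR A4 OR A1 OR A3) AND (NOT A2 OR A4 OR NOT A1 OR NOT A3) AND (NOT A2 OR NOT A4 OR A1 OR NOT A3) AND (NOT A2 OR NOT A4 OR NOT A1 OR A3)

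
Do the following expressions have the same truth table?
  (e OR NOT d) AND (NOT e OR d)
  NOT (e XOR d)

Yes, they are equivalent — the two output columns agree on all 4 assignments:
e | d | Expression 1 | Expression 2
-----------------------------------
0 | 0 | 1 | 1
0 | 1 | 0 | 0
1 | 0 | 0 | 0
1 | 1 | 1 | 1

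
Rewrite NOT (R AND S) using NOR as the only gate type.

(((R NOR R) NOR (S NOR S)) NOR ((R NOR R) NOR (S NOR S)))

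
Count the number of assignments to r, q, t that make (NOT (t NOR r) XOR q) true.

Satisfying assignments: (0,0,1), (0,1,0), (1,0,0), (1,0,1)
Count: 4 out of 8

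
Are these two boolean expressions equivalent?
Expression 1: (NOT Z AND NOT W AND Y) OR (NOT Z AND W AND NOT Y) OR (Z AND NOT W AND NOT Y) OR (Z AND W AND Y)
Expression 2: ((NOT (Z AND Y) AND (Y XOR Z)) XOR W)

Yes, they are equivalent — the two output columns agree on all 8 assignments:
Z | W | Y | Expression 1 | Expression 2
---------------------------------------
0 | 0 | 0 | 0 | 0
0 | 0 | 1 | 1 | 1
0 | 1 | 0 | 1 | 1
0 | 1 | 1 | 0 | 0
1 | 0 | 0 | 1 | 1
1 | 0 | 1 | 0 | 0
1 | 1 | 0 | 0 | 0
1 | 1 | 1 | 1 | 1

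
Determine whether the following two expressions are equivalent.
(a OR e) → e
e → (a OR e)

No, Converse is not equivalent to original (counterexample: e=0, d=0, a=1)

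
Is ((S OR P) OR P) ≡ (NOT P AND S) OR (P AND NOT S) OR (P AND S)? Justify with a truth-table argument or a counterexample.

Yes, they are equivalent — the two output columns agree on all 4 assignments:
P | S | Expression 1 | Expression 2
-----------------------------------
0 | 0 | 0 | 0
0 | 1 | 1 | 1
1 | 0 | 1 | 1
1 | 1 | 1 | 1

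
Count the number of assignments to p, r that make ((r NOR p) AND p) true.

No assignment satisfies the expression.
Count: 0 out of 4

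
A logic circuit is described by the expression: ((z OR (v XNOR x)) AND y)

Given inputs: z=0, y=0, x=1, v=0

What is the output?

Substituting: ((0 OR (0 XNOR 1)) AND 0)
= 0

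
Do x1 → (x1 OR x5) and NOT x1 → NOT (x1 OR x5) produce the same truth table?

No, Inverse is not equivalent to original (counterexample: x1=0, x5=1, x2=0)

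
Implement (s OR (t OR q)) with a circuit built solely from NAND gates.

((s NAND s) NAND (((t NAND t) NAND (q NAND q)) NAND ((t NAND t) NAND (q NAND q))))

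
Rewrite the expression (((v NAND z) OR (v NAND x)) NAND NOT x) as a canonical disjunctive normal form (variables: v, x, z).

(NOT v AND x AND NOT z) OR (NOT v AND x AND z) OR (v AND x AND NOT z) OR (v AND x AND z)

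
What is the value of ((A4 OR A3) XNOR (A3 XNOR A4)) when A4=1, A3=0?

Substituting: ((1 OR 0) XNOR (0 XNOR 1))
= 0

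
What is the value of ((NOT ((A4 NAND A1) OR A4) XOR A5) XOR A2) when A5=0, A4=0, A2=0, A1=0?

Substituting: ((NOT ((0 NAND 0) OR 0) XOR 0) XOR 0)
= 0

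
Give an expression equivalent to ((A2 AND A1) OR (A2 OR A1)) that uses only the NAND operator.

((((A2 NAND A1) NAND (A2 NAND A1)) NAND ((A2 NAND A1) NAND (A2 NAND A1))) NAND (((A2 NAND A2) NAND (A1 NAND A1)) NAND ((A2 NAND A2) NAND (A1 NAND A1))))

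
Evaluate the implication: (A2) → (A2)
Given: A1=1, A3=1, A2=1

Antecedent (A2) = 1; consequent (A2) = 1.
1 → 1 = 1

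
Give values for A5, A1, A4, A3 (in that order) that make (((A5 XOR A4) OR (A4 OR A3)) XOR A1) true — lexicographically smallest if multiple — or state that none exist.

A5=0, A1=0, A4=0, A3=1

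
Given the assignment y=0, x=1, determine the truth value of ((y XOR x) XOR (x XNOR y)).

Substituting: ((0 XOR 1) XOR (1 XNOR 0))
= 1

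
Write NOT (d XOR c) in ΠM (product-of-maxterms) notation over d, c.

ΠM(1, 2) = (d OR NOT c) AND (NOT d OR c)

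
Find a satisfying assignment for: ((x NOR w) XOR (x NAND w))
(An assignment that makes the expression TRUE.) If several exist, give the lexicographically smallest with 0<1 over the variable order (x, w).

x=0, w=1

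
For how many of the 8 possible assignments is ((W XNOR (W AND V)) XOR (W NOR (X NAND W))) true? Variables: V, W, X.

Satisfying assignments: (0,0,0), (0,0,1), (1,0,0), (1,0,1), (1,1,0), (1,1,1)
Count: 6 out of 8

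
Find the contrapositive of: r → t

Contrapositive: NOT t → NOT r
Note: A statement and its contrapositive are logically equivalent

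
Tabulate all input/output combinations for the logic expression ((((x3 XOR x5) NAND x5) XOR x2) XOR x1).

x5 | x2 | x3 | x1 | Output
--------------------------
0 | 0 | 0 | 0 | 1
0 | 0 | 0 | 1 | 0
0 | 0 | 1 | 0 | 1
0 | 0 | 1 | 1 | 0
0 | 1 | 0 | 0 | 0
0 | 1 | 0 | 1 | 1
0 | 1 | 1 | 0 | 0
0 | 1 | 1 | 1 | 1
1 | 0 | 0 | 0 | 0
1 | 0 | 0 | 1 | 1
1 | 0 | 1 | 0 | 1
1 | 0 | 1 | 1 | 0
1 | 1 | 0 | 0 | 1
1 | 1 | 0 | 1 | 0
1 | 1 | 1 | 0 | 0
1 | 1 | 1 | 1 | 1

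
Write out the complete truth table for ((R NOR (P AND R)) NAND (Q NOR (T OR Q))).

T | R | P | Q | Output
----------------------
0 | 0 | 0 | 0 | 0
0 | 0 | 0 | 1 | 1
0 | 0 | 1 | 0 | 0
0 | 0 | 1 | 1 | 1
0 | 1 | 0 | 0 | 1
0 | 1 | 0 | 1 | 1
0 | 1 | 1 | 0 | 1
0 | 1 | 1 | 1 | 1
1 | 0 | 0 | 0 | 1
1 | 0 | 0 | 1 | 1
1 | 0 | 1 | 0 | 1
1 | 0 | 1 | 1 | 1
1 | 1 | 0 | 0 | 1
1 | 1 | 0 | 1 | 1
1 | 1 | 1 | 0 | 1
1 | 1 | 1 | 1 | 1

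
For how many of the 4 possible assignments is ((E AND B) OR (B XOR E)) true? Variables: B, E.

Satisfying assignments: (0,1), (1,0), (1,1)
Count: 3 out of 4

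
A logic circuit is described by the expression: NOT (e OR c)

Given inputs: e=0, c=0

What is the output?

Substituting: NOT (0 OR 0)
= 1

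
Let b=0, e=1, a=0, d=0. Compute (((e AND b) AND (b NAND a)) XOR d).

Substituting: (((1 AND 0) AND (0 NAND 0)) XOR 0)
= 0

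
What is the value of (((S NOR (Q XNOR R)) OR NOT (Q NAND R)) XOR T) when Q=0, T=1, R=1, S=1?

Substituting: (((1 NOR (0 XNOR 1)) OR NOT (0 NAND 1)) XOR 1)
= 1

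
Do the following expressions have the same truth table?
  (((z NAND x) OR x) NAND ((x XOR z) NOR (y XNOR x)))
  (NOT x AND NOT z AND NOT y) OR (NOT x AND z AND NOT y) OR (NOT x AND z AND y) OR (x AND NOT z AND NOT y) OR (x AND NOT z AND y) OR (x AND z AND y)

Yes, they are equivalent — the two output columns agree on all 8 assignments:
x | z | y | Expression 1 | Expression 2
---------------------------------------
0 | 0 | 0 | 1 | 1
0 | 0 | 1 | 0 | 0
0 | 1 | 0 | 1 | 1
0 | 1 | 1 | 1 | 1
1 | 0 | 0 | 1 | 1
1 | 0 | 1 | 1 | 1
1 | 1 | 0 | 0 | 0
1 | 1 | 1 | 1 | 1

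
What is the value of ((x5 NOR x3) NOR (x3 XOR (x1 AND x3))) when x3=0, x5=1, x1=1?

Substituting: ((1 NOR 0) NOR (0 XOR (1 AND 0)))
= 1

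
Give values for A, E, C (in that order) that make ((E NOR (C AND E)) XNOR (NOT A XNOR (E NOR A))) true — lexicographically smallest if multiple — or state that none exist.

A=0, E=0, C=0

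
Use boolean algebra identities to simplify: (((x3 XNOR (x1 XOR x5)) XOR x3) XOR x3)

By XOR self-cancellation ((E XOR v) XOR v = E):
= (x3 XNOR (x1 XOR x5))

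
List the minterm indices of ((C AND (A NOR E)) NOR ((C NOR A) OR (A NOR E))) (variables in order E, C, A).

Σm(1, 3, 5, 6, 7) = (NOT E AND NOT C AND A) OR (NOT E AND C AND A) OR (E AND NOT C AND A) OR (E AND C AND NOT A) OR (E AND C AND A)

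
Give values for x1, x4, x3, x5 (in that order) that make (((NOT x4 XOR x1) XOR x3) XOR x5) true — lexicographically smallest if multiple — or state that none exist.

x1=0, x4=0, x3=0, x5=0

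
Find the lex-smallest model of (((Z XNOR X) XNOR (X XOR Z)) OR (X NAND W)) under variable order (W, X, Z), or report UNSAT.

W=0, X=0, Z=0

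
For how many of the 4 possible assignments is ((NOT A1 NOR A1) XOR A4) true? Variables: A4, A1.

Satisfying assignments: (1,0), (1,1)
Count: 2 out of 4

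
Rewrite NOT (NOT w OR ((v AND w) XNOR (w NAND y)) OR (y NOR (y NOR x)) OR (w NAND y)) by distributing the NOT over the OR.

w AND NOT ((v AND w) XNOR (w NAND y)) AND NOT (y NOR (y NOR x)) AND NOT (w NAND y)
De Morgan's: NOT(OR of terms) = AND of negations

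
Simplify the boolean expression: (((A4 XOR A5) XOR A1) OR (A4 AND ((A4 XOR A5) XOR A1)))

By absorption (E OR (E AND v) = E):
= ((A4 XOR A5) XOR A1)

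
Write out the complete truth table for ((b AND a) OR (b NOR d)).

a | d | b | Output
------------------
0 | 0 | 0 | 1
0 | 0 | 1 | 0
0 | 1 | 0 | 0
0 | 1 | 1 | 0
1 | 0 | 0 | 1
1 | 0 | 1 | 1
1 | 1 | 0 | 0
1 | 1 | 1 | 1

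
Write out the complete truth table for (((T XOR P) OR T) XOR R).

R | T | P | Output
------------------
0 | 0 | 0 | 0
0 | 0 | 1 | 1
0 | 1 | 0 | 1
0 | 1 | 1 | 1
1 | 0 | 0 | 1
1 | 0 | 1 | 0
1 | 1 | 0 | 0
1 | 1 | 1 | 0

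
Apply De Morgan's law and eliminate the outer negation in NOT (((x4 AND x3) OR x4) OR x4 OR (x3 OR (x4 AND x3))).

NOT ((x4 AND x3) OR x4) AND NOT x4 AND NOT (x3 OR (x4 AND x3))
De Morgan's: NOT(OR of terms) = AND of negations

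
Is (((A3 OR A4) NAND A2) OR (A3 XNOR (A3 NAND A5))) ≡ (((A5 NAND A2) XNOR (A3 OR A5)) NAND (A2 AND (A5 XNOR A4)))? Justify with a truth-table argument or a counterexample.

No. Counterexample: with A2=1, A5=0, A3=0, A4=1, Expression 1 = 0 but Expression 2 = 1.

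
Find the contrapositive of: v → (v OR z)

Contrapositive: NOT (v OR z) → NOT v
Note: A statement and its contrapositive are logically equivalent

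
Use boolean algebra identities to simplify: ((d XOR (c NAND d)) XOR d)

By XOR self-cancellation ((E XOR v) XOR v = E):
= (c NAND d)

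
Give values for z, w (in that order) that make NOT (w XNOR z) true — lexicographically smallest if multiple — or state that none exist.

z=0, w=1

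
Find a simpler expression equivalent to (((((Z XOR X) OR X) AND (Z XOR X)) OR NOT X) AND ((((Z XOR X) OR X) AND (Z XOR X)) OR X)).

By distribution ((E OR v) AND (E OR NOT v) = E) then absorption (E AND (E OR v) = E):
= (Z XOR X)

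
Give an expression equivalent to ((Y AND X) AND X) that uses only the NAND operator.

((((Y NAND X) NAND (Y NAND X)) NAND X) NAND (((Y NAND X) NAND (Y NAND X)) NAND X))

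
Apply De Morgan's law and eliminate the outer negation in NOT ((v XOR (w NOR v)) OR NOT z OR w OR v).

NOT (v XOR (w NOR v)) AND z AND NOT w AND NOT v
De Morgan's: NOT(OR of terms) = AND of negations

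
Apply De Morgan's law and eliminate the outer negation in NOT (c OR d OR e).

NOT c AND NOT d AND NOT e
De Morgan's: NOT(OR of terms) = AND of negations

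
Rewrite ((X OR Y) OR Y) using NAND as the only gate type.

((((X NAND X) NAND (Y NAND Y)) NAND ((X NAND X) NAND (Y NAND Y))) NAND (Y NAND Y))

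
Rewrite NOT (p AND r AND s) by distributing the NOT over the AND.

NOT p OR NOT r OR NOT s
De Morgan's: NOT(AND of terms) = OR of negations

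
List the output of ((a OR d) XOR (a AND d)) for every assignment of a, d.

a | d | Output
--------------
0 | 0 | 0
0 | 1 | 1
1 | 0 | 1
1 | 1 | 0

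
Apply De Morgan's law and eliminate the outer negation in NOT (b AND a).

NOT b OR NOT a
De Morgan's: NOT(AND of terms) = OR of negations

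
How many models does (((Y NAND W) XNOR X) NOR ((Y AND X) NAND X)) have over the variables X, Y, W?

Satisfying assignments: (1,1,1)
Count: 1 out of 8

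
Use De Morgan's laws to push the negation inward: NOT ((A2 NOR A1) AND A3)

NOT (A2 NOR A1) OR NOT A3
De Morgan's: NOT(AND of terms) = OR of negations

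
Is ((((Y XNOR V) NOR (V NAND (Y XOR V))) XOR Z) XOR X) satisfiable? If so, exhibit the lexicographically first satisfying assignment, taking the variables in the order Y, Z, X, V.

Y=0, Z=0, X=0, V=1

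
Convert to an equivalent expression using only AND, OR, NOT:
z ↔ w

(z AND w) OR (NOT z AND NOT w)
(Biconditional = both true or both false)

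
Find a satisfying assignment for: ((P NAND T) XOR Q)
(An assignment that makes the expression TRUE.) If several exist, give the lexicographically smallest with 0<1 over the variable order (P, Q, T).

P=0, Q=0, T=0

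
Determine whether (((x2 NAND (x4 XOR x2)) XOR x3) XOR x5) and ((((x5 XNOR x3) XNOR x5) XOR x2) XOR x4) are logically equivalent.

No. Counterexample: with x2=0, x3=0, x5=0, x4=0, Expression 1 = 1 but Expression 2 = 0.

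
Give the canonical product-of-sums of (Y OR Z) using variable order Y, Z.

ΠM(0) = (Y OR Z)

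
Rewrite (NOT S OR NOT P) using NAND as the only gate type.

(((S NAND S) NAND (S NAND S)) NAND ((P NAND P) NAND (P NAND P)))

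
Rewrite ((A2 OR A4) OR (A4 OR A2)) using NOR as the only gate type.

((((A2 NOR A4) NOR (A2 NOR A4)) NOR ((A4 NOR A2) NOR (A4 NOR A2))) NOR (((A2 NOR A4) NOR (A2 NOR A4)) NOR ((A4 NOR A2) NOR (A4 NOR A2))))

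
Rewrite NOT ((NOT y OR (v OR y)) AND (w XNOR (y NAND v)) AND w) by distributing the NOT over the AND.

NOT (NOT y OR (v OR y)) OR NOT (w XNOR (y NAND v)) OR NOT w
De Morgan's: NOT(AND of terms) = OR of negations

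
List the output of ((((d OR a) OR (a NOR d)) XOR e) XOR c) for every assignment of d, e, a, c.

d | e | a | c | Output
----------------------
0 | 0 | 0 | 0 | 1
0 | 0 | 0 | 1 | 0
0 | 0 | 1 | 0 | 1
0 | 0 | 1 | 1 | 0
0 | 1 | 0 | 0 | 0
0 | 1 | 0 | 1 | 1
0 | 1 | 1 | 0 | 0
0 | 1 | 1 | 1 | 1
1 | 0 | 0 | 0 | 1
1 | 0 | 0 | 1 | 0
1 | 0 | 1 | 0 | 1
1 | 0 | 1 | 1 | 0
1 | 1 | 0 | 0 | 0
1 | 1 | 0 | 1 | 1
1 | 1 | 1 | 0 | 0
1 | 1 | 1 | 1 | 1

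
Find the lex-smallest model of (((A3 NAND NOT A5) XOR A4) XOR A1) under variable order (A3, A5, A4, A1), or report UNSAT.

A3=0, A5=0, A4=0, A1=0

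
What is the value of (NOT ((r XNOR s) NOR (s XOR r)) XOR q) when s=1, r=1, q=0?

Substituting: (NOT ((1 XNOR 1) NOR (1 XOR 1)) XOR 0)
= 1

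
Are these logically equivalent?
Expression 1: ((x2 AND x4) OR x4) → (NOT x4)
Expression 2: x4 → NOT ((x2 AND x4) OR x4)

Yes, Contrapositive is always equivalent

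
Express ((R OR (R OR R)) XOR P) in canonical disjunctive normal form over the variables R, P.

(NOT R AND P) OR (R AND NOT P)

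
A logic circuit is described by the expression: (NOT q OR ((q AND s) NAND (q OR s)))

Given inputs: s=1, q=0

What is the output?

Substituting: (NOT 0 OR ((0 AND 1) NAND (0 OR 1)))
= 1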